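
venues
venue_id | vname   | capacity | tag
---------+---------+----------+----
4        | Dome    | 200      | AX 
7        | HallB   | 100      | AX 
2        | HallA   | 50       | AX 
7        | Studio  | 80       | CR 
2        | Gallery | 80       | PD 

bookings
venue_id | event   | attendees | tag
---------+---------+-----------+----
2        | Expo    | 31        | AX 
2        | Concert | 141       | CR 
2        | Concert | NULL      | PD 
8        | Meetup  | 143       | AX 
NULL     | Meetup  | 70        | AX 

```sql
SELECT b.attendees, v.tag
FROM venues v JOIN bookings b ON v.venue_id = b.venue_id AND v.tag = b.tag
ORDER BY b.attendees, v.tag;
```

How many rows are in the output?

2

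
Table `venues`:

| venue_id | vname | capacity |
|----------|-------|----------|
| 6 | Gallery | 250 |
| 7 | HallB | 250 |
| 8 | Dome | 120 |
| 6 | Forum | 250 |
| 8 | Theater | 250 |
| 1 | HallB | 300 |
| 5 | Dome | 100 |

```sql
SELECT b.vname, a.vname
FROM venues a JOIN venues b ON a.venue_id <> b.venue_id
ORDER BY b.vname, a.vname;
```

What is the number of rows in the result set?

INNER JOIN keeps only pairs where the ON condition holds.
Matching on a.venue_id <> b.venue_id.
- a row (venue_id=6): matches 5 b row(s) → 5 output row(s).
- a row (venue_id=7): matches 6 b row(s) → 6 output row(s).
- a row (venue_id=8): matches 5 b row(s) → 5 output row(s).
- a row (venue_id=6): matches 5 b row(s) → 5 output row(s).
- a row (venue_id=8): matches 5 b row(s) → 5 output row(s).
- a row (venue_id=1): matches 6 b row(s) → 6 output row(s).
- a row (venue_id=5): matches 6 b row(s) → 6 output row(s).
Total: 38 rows.

38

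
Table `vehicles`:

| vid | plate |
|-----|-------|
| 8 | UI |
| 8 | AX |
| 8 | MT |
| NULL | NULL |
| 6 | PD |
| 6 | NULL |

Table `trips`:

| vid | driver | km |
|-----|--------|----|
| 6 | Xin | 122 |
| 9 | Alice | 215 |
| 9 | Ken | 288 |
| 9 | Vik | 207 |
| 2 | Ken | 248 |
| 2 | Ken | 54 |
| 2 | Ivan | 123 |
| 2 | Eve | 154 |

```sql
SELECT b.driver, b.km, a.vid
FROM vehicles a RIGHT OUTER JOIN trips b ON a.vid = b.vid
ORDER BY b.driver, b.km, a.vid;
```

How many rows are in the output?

9

RIGHT JOIN keeps every row from `trips`; unmatched rows get NULL for `vehicles`'s columns.
Matching on a.vid = b.vid. A NULL in a compared column never satisfies the condition.
- a row (vid=8): no match.
- a row (vid=8): no match.
- a row (vid=8): no match.
- a row (vid=NULL): no match.
- a row (vid=6): matches 1 b row(s) → 1 output row(s).
- a row (vid=6): matches 1 b row(s) → 1 output row(s).
- plus 7 unmatched b row(s), each kept with NULL a columns.
Total: 2 matched + 7 padded = 9 rows.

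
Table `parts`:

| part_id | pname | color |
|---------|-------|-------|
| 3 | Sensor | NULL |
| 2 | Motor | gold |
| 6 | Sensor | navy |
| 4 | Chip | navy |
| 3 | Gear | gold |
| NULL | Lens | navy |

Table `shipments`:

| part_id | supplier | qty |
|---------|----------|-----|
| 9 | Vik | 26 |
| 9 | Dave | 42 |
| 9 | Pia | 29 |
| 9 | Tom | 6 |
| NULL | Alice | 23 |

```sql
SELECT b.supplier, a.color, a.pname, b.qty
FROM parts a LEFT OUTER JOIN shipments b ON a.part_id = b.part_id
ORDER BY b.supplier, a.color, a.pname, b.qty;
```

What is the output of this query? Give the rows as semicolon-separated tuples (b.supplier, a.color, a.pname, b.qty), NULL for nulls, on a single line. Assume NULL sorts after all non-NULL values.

LEFT JOIN keeps every row from `parts`; unmatched rows get NULL for `shipments`'s columns.
Matching on a.part_id = b.part_id. A NULL in a compared column never satisfies the condition.
- a (part_id=3) has no partner → padded with NULL.
- a (part_id=2) has no partner → padded with NULL.
- a (part_id=6) has no partner → padded with NULL.
- a (part_id=4) has no partner → padded with NULL.
- a (part_id=3) has no partner → padded with NULL.
- a (part_id=NULL) has no partner → padded with NULL.
After projecting and ordering:
b.supplier | a.color | a.pname | b.qty
NULL | gold | Gear | NULL
NULL | gold | Motor | NULL
NULL | navy | Chip | NULL
NULL | navy | Lens | NULL
NULL | navy | Sensor | NULL
NULL | NULL | Sensor | NULL

(NULL, gold, Gear, NULL); (NULL, gold, Motor, NULL); (NULL, navy, Chip, NULL); (NULL, navy, Lens, NULL); (NULL, navy, Sensor, NULL); (NULL, NULL, Sensor, NULL)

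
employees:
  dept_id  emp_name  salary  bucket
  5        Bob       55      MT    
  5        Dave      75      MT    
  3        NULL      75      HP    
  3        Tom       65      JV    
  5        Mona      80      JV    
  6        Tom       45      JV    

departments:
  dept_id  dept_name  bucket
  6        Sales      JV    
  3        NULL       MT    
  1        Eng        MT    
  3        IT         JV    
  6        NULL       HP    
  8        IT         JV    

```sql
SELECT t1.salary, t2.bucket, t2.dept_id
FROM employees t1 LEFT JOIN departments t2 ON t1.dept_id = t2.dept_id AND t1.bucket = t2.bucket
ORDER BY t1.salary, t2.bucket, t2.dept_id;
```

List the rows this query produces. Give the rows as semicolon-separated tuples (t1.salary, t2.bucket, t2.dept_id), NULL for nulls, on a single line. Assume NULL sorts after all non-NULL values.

LEFT JOIN keeps every row from `employees`; unmatched rows get NULL for `departments`'s columns.
Matching on t1.dept_id = t2.dept_id AND t1.bucket = t2.bucket.
- t1[0] dept_id=5, bucket=MT → no match; kept with NULLs on the t2 side.
- t1[1] dept_id=5, bucket=MT → no match; kept with NULLs on the t2 side.
- t1[2] dept_id=3, bucket=HP → no match; kept with NULLs on the t2 side.
- t1[3] dept_id=3, bucket=JV → 1 match(es) in t2 → 1 row(s).
- t1[4] dept_id=5, bucket=JV → no match; kept with NULLs on the t2 side.
- t1[5] dept_id=6, bucket=JV → 1 match(es) in t2 → 1 row(s).
After projecting and ordering:
t1.salary | t2.bucket | t2.dept_id
45 | JV | 6
55 | NULL | NULL
65 | JV | 3
75 | NULL | NULL
75 | NULL | NULL
80 | NULL | NULL

(45, JV, 6); (55, NULL, NULL); (65, JV, 3); (75, NULL, NULL); (75, NULL, NULL); (80, NULL, NULL)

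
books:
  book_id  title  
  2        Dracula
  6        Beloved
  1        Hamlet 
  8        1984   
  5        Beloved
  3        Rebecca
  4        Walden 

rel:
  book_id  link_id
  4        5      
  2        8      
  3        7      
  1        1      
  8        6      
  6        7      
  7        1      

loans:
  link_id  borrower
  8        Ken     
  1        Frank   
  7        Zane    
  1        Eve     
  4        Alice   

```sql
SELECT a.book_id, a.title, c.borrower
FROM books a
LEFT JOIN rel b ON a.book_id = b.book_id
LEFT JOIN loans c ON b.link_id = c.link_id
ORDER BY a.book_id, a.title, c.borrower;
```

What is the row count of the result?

8

Joins associate left-to-right: books LEFT JOIN rel on book_id gives 7 intermediate row(s).
Then LEFT JOIN `loans c` on link_id: each of those 7 rows is kept; rows whose b.link_id has no match in c get NULL for c's columns.
Result: 8 row(s).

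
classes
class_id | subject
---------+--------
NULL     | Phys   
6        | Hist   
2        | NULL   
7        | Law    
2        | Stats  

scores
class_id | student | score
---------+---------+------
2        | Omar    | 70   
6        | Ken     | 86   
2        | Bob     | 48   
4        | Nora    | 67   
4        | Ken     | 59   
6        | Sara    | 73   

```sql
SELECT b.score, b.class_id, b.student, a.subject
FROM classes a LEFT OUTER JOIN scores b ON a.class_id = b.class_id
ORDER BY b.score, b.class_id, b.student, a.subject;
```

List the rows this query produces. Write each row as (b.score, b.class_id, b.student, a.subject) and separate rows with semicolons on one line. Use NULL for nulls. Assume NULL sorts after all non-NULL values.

(48, 2, Bob, Stats); (48, 2, Bob, NULL); (70, 2, Omar, Stats); (70, 2, Omar, NULL); (73, 6, Sara, Hist); (86, 6, Ken, Hist); (NULL, NULL, NULL, Law); (NULL, NULL, NULL, Phys)

LEFT JOIN keeps every row from `classes`; unmatched rows get NULL for `scores`'s columns.
Matching on a.class_id = b.class_id. A NULL in a compared column never satisfies the condition.
Matched pairs: 6; unmatched a rows kept: 2.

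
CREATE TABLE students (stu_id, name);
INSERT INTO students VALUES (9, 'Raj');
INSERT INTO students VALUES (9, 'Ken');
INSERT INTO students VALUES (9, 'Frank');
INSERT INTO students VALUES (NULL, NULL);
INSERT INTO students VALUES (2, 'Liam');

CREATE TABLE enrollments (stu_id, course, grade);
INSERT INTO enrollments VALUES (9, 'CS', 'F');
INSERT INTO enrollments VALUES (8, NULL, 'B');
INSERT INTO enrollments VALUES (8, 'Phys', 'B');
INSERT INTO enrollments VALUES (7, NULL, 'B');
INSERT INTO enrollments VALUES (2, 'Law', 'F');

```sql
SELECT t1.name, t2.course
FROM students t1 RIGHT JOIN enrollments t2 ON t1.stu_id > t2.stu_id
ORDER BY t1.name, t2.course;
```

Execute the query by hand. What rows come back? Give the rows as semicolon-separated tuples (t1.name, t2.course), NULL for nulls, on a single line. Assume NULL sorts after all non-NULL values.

RIGHT JOIN keeps every row from `enrollments`; unmatched rows get NULL for `students`'s columns.
Matching on t1.stu_id > t2.stu_id. A NULL in a compared column never satisfies the condition.
- t1 row (stu_id=9): matches 4 t2 row(s) → 4 output row(s).
- t1 row (stu_id=9): matches 4 t2 row(s) → 4 output row(s).
- t1 row (stu_id=9): matches 4 t2 row(s) → 4 output row(s).
- t1 row (stu_id=NULL): no match.
- t1 row (stu_id=2): no match.
- 1 t2 row(s) had no t1 match → kept, t1 columns NULL.

(Frank, Law); (Frank, Phys); (Frank, NULL); (Frank, NULL); (Ken, Law); (Ken, Phys); (Ken, NULL); (Ken, NULL); (Raj, Law); (Raj, Phys); (Raj, NULL); (Raj, NULL); (NULL, CS)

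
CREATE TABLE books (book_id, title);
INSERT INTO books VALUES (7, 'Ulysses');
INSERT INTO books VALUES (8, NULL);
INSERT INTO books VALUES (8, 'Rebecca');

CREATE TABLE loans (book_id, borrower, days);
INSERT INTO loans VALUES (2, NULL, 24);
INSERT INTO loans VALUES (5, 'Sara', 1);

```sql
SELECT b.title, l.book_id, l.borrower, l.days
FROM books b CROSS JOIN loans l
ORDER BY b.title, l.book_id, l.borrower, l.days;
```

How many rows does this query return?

CROSS JOIN pairs every row of `books` with every row of `loans`: 3 × 2 = 6 rows.

6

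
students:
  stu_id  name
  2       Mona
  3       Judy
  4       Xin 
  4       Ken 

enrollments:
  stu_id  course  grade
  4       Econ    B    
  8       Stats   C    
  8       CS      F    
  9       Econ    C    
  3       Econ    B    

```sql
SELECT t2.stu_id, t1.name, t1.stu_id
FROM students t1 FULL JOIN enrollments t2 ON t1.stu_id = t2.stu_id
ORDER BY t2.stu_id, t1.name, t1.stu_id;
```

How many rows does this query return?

FULL OUTER JOIN keeps every row from both sides; unmatched rows get NULL for the other side's columns.
Matching on t1.stu_id = t2.stu_id.
- stu_id=2: no t2 row matches, row kept with t2 columns NULL.
- stu_id=3: 1 matching t2 row(s), so 1 row(s) emitted.
- stu_id=4: 1 matching t2 row(s), so 1 row(s) emitted.
- stu_id=4: 1 matching t2 row(s), so 1 row(s) emitted.
- plus 3 unmatched t2 row(s), each kept with NULL t1 columns.
Total: 3 matched + 4 padded = 7 rows.

7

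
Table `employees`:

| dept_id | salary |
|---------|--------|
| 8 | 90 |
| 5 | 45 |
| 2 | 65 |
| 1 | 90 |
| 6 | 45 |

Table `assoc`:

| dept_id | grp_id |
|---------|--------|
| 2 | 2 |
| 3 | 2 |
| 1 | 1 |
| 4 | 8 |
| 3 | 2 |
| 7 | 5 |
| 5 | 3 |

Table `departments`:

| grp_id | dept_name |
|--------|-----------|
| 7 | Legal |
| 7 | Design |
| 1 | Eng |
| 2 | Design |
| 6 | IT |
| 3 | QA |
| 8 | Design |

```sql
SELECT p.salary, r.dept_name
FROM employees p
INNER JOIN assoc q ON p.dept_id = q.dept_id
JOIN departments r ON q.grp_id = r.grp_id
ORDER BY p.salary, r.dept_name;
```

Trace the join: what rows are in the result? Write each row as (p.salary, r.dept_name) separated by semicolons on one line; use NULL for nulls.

(45, QA); (65, Design); (90, Eng)

Step 1 — p INNER JOIN q on dept_id → 3 row(s).
Then INNER JOIN `departments r` on grp_id: keep only rows whose q.grp_id appears in r.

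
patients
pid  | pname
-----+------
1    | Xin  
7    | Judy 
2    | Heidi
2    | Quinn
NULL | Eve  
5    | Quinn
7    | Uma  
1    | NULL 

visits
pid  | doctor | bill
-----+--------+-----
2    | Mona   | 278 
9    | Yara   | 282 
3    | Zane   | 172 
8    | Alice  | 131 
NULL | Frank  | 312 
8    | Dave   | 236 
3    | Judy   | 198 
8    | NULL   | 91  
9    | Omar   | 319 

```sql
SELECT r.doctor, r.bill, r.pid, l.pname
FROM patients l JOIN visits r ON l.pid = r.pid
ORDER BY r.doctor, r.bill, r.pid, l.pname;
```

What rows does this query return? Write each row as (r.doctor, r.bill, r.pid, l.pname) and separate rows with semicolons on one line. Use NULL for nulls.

(Mona, 278, 2, Heidi); (Mona, 278, 2, Quinn)

INNER JOIN keeps only pairs where the ON condition holds.
Matching on l.pid = r.pid. A NULL in a compared column never satisfies the condition.
- pid=1: no matching r row, dropped.
- pid=7: no matching r row, dropped.
- pid=2: 1 matching r row(s), so 1 row(s) emitted.
- pid=2: 1 matching r row(s), so 1 row(s) emitted.
- pid=NULL: no matching r row, dropped.
- pid=5: no matching r row, dropped.
- pid=7: no matching r row, dropped.
- pid=1: no matching r row, dropped.
After projecting and ordering:
r.doctor | r.bill | r.pid | l.pname
Mona | 278 | 2 | Heidi
Mona | 278 | 2 | Quinn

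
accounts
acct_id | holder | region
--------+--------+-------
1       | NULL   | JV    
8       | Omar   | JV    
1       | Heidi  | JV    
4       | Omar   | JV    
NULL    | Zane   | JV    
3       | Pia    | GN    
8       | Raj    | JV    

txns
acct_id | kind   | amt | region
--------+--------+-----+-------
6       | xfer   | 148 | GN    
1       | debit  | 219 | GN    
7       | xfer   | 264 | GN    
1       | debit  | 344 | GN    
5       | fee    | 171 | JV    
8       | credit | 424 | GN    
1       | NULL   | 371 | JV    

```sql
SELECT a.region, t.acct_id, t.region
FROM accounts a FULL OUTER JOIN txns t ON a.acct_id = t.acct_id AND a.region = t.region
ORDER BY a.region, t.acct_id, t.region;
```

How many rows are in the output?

13

FULL OUTER JOIN keeps every row from both sides; unmatched rows get NULL for the other side's columns.
Matching on a.acct_id = t.acct_id AND a.region = t.region. A NULL in a compared column never satisfies the condition.
- a[0] acct_id=1, region=JV → 1 match(es) in t → 1 row(s).
- a[1] acct_id=8, region=JV → no match; kept with NULLs on the t side.
- a[2] acct_id=1, region=JV → 1 match(es) in t → 1 row(s).
- a[3] acct_id=4, region=JV → no match; kept with NULLs on the t side.
- a[4] acct_id=NULL, region=JV → no match; kept with NULLs on the t side.
- a[5] acct_id=3, region=GN → no match; kept with NULLs on the t side.
- a[6] acct_id=8, region=JV → no match; kept with NULLs on the t side.
- 6 t row(s) had no a match → kept, a columns NULL.
Total: 2 matched + 11 padded = 13 rows.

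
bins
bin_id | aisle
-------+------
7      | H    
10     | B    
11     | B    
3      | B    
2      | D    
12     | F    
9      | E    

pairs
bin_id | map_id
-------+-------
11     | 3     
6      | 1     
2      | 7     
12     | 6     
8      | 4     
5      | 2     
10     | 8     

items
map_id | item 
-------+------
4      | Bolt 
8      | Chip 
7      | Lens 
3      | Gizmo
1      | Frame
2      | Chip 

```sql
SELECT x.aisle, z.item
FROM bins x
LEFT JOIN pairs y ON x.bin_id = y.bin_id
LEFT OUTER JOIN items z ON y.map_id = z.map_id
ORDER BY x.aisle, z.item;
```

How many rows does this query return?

7

Evaluate left to right. First `bins x LEFT JOIN pairs y` on bin_id: 7 row(s).
Then LEFT JOIN `items z` on map_id: each of those 7 rows is kept; rows whose y.map_id has no match in z get NULL for z's columns.
Result: 7 row(s).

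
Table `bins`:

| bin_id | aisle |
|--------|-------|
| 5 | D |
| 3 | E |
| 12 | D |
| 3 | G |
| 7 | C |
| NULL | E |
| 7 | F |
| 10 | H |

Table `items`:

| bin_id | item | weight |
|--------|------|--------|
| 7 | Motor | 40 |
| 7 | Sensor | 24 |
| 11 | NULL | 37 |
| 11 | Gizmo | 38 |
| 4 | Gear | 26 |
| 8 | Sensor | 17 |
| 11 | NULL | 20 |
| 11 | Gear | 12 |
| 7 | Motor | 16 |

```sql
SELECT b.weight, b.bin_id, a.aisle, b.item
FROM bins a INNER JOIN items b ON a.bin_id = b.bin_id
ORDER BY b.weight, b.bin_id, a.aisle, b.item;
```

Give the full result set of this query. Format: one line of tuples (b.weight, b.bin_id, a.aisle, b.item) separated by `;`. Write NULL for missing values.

INNER JOIN keeps only pairs where the ON condition holds.
Matching on a.bin_id = b.bin_id. A NULL in a compared column never satisfies the condition.
Matched pairs: 6.

(16, 7, C, Motor); (16, 7, F, Motor); (24, 7, C, Sensor); (24, 7, F, Sensor); (40, 7, C, Motor); (40, 7, F, Motor)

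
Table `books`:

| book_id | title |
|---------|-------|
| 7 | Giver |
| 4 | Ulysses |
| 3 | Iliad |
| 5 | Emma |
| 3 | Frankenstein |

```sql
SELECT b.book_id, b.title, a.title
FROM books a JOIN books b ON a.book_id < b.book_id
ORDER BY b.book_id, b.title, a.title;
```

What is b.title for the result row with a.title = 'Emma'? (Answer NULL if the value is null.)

INNER JOIN keeps only pairs where the ON condition holds.
Matching on a.book_id < b.book_id.
- a (book_id=7) has no partner → excluded.
- a (book_id=4) pairs with 2 row(s) of b.
- a (book_id=3) pairs with 3 row(s) of b.
- a (book_id=5) pairs with 1 row(s) of b.
- a (book_id=3) pairs with 3 row(s) of b.

Giver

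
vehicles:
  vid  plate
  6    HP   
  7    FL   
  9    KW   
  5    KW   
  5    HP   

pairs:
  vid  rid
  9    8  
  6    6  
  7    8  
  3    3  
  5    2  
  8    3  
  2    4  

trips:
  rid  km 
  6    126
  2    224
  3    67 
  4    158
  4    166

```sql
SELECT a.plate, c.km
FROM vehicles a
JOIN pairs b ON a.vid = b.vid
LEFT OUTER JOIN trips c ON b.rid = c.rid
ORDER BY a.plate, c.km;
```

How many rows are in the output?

5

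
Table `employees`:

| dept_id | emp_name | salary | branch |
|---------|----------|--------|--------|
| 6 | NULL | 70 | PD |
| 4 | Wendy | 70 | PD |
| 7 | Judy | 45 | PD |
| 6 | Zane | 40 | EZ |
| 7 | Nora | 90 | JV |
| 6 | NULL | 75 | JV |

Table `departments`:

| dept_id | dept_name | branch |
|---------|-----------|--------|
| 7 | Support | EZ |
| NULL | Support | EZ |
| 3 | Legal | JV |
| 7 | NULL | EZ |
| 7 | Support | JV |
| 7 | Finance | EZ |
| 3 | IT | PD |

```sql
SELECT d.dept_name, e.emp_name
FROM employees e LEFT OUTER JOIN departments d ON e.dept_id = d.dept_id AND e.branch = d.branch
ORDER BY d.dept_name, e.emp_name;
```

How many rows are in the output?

LEFT JOIN keeps every row from `employees`; unmatched rows get NULL for `departments`'s columns.
Matching on e.dept_id = d.dept_id AND e.branch = d.branch. A NULL in a compared column never satisfies the condition.
- e (dept_id=6, branch=PD) has no partner → padded with NULL.
- e (dept_id=4, branch=PD) has no partner → padded with NULL.
- e (dept_id=7, branch=PD) has no partner → padded with NULL.
- e (dept_id=6, branch=EZ) has no partner → padded with NULL.
- e (dept_id=7, branch=JV) pairs with 1 row(s) of d.
- e (dept_id=6, branch=JV) has no partner → padded with NULL.
Total: 1 matched + 5 padded = 6 rows.

6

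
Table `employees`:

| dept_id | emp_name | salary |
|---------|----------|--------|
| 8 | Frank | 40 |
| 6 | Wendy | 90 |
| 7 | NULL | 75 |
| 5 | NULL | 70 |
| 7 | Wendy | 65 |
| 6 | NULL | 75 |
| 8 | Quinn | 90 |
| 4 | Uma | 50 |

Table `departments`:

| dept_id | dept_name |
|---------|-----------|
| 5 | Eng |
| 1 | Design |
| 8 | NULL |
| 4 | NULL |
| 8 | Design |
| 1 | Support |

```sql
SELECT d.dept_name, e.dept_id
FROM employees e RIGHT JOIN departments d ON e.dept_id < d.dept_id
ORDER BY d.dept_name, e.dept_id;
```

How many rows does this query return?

RIGHT JOIN keeps every row from `departments`; unmatched rows get NULL for `employees`'s columns.
Matching on e.dept_id < d.dept_id.
- e (dept_id=8) has no partner in d.
- e (dept_id=6) pairs with 2 row(s) of d.
- e (dept_id=7) pairs with 2 row(s) of d.
- e (dept_id=5) pairs with 2 row(s) of d.
- e (dept_id=7) pairs with 2 row(s) of d.
- e (dept_id=6) pairs with 2 row(s) of d.
- e (dept_id=8) has no partner in d.
- e (dept_id=4) pairs with 3 row(s) of d.
- plus 3 unmatched d row(s), each kept with NULL e columns.
Total: 13 matched + 3 padded = 16 rows.

16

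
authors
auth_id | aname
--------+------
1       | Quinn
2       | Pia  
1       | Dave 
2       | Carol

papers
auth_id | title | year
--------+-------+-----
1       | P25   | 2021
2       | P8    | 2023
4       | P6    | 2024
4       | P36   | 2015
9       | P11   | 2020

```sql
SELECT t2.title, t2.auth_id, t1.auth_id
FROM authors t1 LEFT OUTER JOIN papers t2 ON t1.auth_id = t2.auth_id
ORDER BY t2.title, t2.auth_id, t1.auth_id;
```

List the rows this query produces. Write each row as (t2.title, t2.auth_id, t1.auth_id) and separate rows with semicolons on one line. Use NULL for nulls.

(P25, 1, 1); (P25, 1, 1); (P8, 2, 2); (P8, 2, 2)

LEFT JOIN keeps every row from `authors`; unmatched rows get NULL for `papers`'s columns.
Matching on t1.auth_id = t2.auth_id.
Matched pairs: 4; unmatched t1 rows kept: 0.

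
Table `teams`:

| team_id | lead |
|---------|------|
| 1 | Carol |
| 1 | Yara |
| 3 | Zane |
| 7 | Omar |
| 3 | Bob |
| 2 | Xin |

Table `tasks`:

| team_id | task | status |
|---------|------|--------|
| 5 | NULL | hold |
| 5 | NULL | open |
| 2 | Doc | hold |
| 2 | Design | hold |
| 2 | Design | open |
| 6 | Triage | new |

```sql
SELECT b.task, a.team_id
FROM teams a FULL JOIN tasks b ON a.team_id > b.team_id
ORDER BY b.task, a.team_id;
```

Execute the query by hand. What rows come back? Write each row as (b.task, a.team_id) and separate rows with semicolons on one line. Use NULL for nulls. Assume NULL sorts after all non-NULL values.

(Design, 3); (Design, 3); (Design, 3); (Design, 3); (Design, 7); (Design, 7); (Doc, 3); (Doc, 3); (Doc, 7); (Triage, 7); (NULL, 1); (NULL, 1); (NULL, 2); (NULL, 7); (NULL, 7)

FULL OUTER JOIN keeps every row from both sides; unmatched rows get NULL for the other side's columns.
Matching on a.team_id > b.team_id.
- team_id=1: no b row matches, row kept with b columns NULL.
- team_id=1: no b row matches, row kept with b columns NULL.
- team_id=3: 3 matching b row(s), so 3 row(s) emitted.
- team_id=7: 6 matching b row(s), so 6 row(s) emitted.
- team_id=3: 3 matching b row(s), so 3 row(s) emitted.
- team_id=2: no b row matches, row kept with b columns NULL.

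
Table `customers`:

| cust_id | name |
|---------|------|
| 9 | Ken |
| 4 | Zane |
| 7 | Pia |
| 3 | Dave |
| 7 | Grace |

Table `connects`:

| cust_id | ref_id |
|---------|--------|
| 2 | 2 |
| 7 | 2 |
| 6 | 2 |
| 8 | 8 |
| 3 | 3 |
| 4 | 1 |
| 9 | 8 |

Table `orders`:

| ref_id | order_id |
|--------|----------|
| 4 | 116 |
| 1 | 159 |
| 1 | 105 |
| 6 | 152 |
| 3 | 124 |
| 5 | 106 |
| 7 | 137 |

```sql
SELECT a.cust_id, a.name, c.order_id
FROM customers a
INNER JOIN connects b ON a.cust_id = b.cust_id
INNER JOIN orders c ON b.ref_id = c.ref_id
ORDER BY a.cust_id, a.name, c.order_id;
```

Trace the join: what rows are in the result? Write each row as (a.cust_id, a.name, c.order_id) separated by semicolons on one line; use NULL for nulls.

(3, Dave, 124); (4, Zane, 105); (4, Zane, 159)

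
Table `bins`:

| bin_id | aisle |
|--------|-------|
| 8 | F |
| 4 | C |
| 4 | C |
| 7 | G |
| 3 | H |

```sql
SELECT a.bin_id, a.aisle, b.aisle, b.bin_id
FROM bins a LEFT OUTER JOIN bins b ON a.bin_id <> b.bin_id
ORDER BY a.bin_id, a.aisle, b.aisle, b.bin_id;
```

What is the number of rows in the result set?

18

LEFT JOIN keeps every row from `bins a`; unmatched rows get NULL for `bins b`'s columns.
Matching on a.bin_id <> b.bin_id.
- a[0] bin_id=8 → 4 match(es) in b → 4 row(s).
- a[1] bin_id=4 → 3 match(es) in b → 3 row(s).
- a[2] bin_id=4 → 3 match(es) in b → 3 row(s).
- a[3] bin_id=7 → 4 match(es) in b → 4 row(s).
- a[4] bin_id=3 → 4 match(es) in b → 4 row(s).
Total: 18 rows.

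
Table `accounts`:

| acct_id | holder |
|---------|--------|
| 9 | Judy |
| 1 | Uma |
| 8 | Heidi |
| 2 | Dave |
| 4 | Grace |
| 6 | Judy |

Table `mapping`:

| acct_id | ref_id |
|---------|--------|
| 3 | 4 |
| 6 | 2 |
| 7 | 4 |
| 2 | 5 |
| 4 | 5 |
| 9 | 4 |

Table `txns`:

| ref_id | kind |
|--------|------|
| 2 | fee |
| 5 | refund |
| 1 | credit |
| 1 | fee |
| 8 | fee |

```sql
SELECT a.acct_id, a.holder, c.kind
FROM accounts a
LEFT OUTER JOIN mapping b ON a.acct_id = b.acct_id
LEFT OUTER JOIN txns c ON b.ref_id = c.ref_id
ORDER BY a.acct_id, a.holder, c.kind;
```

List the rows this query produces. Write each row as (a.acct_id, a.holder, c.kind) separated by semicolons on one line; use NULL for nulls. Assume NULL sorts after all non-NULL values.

(1, Uma, NULL); (2, Dave, refund); (4, Grace, refund); (6, Judy, fee); (8, Heidi, NULL); (9, Judy, NULL)

Joins associate left-to-right: accounts LEFT JOIN mapping on acct_id gives 6 intermediate row(s).
Then LEFT JOIN `txns c` on ref_id: each of those 6 rows is kept; rows whose b.ref_id has no match in c get NULL for c's columns.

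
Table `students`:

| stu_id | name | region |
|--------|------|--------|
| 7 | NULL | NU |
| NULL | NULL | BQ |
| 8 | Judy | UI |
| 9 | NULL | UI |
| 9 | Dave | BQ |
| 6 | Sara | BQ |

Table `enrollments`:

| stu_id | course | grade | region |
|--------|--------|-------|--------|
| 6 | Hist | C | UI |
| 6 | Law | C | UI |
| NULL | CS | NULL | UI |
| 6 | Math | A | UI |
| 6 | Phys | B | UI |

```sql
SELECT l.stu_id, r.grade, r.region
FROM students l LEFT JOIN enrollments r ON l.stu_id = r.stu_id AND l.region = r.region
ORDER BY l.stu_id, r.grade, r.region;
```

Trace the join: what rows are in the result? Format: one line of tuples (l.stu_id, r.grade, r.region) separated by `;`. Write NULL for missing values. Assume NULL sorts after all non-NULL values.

(6, NULL, NULL); (7, NULL, NULL); (8, NULL, NULL); (9, NULL, NULL); (9, NULL, NULL); (NULL, NULL, NULL)

LEFT JOIN keeps every row from `students`; unmatched rows get NULL for `enrollments`'s columns.
Matching on l.stu_id = r.stu_id AND l.region = r.region. A NULL in a compared column never satisfies the condition.
- l row (stu_id=7, region=NU): no match → kept, r columns NULL.
- l row (stu_id=NULL, region=BQ): no match → kept, r columns NULL.
- l row (stu_id=8, region=UI): no match → kept, r columns NULL.
- l row (stu_id=9, region=UI): no match → kept, r columns NULL.
- l row (stu_id=9, region=BQ): no match → kept, r columns NULL.
- l row (stu_id=6, region=BQ): no match → kept, r columns NULL.
After projecting and ordering:
l.stu_id | r.grade | r.region
6 | NULL | NULL
7 | NULL | NULL
8 | NULL | NULL
9 | NULL | NULL
9 | NULL | NULL
NULL | NULL | NULL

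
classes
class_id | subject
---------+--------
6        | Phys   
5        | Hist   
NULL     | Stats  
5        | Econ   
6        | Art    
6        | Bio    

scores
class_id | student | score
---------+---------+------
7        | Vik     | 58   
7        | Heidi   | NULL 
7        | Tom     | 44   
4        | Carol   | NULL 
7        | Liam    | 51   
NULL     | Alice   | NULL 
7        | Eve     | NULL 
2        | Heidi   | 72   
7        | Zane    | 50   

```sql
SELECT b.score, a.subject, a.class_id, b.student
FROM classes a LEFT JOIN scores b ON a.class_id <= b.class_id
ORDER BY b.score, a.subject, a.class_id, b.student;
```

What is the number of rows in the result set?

31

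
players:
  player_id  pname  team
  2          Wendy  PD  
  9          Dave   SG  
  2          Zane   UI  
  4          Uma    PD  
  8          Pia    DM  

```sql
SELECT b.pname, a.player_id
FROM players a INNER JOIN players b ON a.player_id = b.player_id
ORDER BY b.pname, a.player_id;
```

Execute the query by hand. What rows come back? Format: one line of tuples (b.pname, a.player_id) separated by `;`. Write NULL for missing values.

(Dave, 9); (Pia, 8); (Uma, 4); (Wendy, 2); (Wendy, 2); (Zane, 2); (Zane, 2)

INNER JOIN keeps only pairs where the ON condition holds.
Matching on a.player_id = b.player_id.
- a row (player_id=2): matches 2 b row(s) → 2 output row(s).
- a row (player_id=9): matches 1 b row(s) → 1 output row(s).
- a row (player_id=2): matches 2 b row(s) → 2 output row(s).
- a row (player_id=4): matches 1 b row(s) → 1 output row(s).
- a row (player_id=8): matches 1 b row(s) → 1 output row(s).
After projecting and ordering:
b.pname | a.player_id
Dave | 9
Pia | 8
Uma | 4
Wendy | 2
Wendy | 2
Zane | 2
Zane | 2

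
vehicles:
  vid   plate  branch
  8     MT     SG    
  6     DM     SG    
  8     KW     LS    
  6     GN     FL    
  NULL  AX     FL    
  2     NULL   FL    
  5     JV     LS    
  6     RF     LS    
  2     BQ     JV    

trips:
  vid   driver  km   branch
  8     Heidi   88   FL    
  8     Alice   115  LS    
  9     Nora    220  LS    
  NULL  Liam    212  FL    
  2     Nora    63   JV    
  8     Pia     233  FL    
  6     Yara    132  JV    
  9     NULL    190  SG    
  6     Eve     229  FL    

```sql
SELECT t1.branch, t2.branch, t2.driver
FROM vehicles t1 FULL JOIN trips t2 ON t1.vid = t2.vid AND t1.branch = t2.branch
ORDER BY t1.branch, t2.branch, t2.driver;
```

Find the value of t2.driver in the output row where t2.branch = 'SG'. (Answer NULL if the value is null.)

FULL OUTER JOIN keeps every row from both sides; unmatched rows get NULL for the other side's columns.
Matching on t1.vid = t2.vid AND t1.branch = t2.branch. A NULL in a compared column never satisfies the condition.
- t1 (vid=8, branch=SG) has no partner → padded with NULL.
- t1 (vid=6, branch=SG) has no partner → padded with NULL.
- t1 (vid=8, branch=LS) pairs with 1 row(s) of t2.
- t1 (vid=6, branch=FL) pairs with 1 row(s) of t2.
- t1 (vid=NULL, branch=FL) has no partner → padded with NULL.
- t1 (vid=2, branch=FL) has no partner → padded with NULL.
- t1 (vid=5, branch=LS) has no partner → padded with NULL.
- t1 (vid=6, branch=LS) has no partner → padded with NULL.
- t1 (vid=2, branch=JV) pairs with 1 row(s) of t2.
- 6 row(s) from t2 found no t1 partner → padded with NULL.

NULL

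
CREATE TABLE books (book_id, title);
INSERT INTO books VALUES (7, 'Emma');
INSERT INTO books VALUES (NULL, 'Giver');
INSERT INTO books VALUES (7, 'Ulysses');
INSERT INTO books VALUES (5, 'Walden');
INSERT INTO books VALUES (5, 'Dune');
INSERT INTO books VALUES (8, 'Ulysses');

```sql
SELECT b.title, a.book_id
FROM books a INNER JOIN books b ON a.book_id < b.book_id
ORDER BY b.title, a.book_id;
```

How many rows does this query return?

8

INNER JOIN keeps only pairs where the ON condition holds.
Matching on a.book_id < b.book_id. A NULL in a compared column never satisfies the condition.
- a row (book_id=7): matches 1 b row(s) → 1 output row(s).
- a row (book_id=NULL): no match → dropped.
- a row (book_id=7): matches 1 b row(s) → 1 output row(s).
- a row (book_id=5): matches 3 b row(s) → 3 output row(s).
- a row (book_id=5): matches 3 b row(s) → 3 output row(s).
- a row (book_id=8): no match → dropped.
Total: 8 rows.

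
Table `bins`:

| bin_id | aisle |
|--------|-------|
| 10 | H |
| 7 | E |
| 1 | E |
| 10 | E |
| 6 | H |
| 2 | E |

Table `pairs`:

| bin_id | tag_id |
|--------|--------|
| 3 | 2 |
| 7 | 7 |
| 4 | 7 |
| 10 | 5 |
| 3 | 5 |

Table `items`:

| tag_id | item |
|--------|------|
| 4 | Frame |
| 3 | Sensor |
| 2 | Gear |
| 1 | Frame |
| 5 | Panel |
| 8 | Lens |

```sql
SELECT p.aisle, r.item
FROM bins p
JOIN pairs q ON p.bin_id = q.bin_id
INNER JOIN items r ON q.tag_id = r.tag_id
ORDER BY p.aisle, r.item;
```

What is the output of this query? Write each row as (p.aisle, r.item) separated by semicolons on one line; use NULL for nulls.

Evaluate left to right. First `bins p INNER JOIN pairs q` on bin_id: 3 row(s).
Then INNER JOIN `items r` on tag_id: keep only rows whose q.tag_id appears in r.

(E, Panel); (H, Panel)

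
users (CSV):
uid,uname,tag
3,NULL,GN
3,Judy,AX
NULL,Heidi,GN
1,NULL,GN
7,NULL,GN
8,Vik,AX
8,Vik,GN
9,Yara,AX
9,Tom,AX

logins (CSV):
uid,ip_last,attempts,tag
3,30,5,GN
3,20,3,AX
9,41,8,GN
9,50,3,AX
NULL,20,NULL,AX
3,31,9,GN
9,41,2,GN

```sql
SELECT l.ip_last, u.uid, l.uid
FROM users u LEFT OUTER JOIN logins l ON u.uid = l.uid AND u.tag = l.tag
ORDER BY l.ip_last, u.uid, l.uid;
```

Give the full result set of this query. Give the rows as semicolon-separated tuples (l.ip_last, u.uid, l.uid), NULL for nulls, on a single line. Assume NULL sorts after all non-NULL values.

(20, 3, 3); (30, 3, 3); (31, 3, 3); (50, 9, 9); (50, 9, 9); (NULL, 1, NULL); (NULL, 7, NULL); (NULL, 8, NULL); (NULL, 8, NULL); (NULL, NULL, NULL)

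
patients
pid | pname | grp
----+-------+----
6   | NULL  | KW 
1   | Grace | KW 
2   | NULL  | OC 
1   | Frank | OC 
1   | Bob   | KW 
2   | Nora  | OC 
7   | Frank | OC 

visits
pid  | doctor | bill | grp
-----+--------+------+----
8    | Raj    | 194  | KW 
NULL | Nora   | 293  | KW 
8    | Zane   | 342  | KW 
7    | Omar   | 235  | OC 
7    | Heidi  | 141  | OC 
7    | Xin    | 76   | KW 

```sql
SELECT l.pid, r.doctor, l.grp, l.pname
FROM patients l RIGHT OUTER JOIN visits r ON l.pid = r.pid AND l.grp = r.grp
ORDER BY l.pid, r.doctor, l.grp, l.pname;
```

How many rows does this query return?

6

RIGHT JOIN keeps every row from `visits`; unmatched rows get NULL for `patients`'s columns.
Matching on l.pid = r.pid AND l.grp = r.grp. A NULL in a compared column never satisfies the condition.
- l[0] pid=6, grp=KW → no match.
- l[1] pid=1, grp=KW → no match.
- l[2] pid=2, grp=OC → no match.
- l[3] pid=1, grp=OC → no match.
- l[4] pid=1, grp=KW → no match.
- l[5] pid=2, grp=OC → no match.
- l[6] pid=7, grp=OC → 2 match(es) in r → 2 row(s).
- 4 row(s) from r found no l partner → padded with NULL.
Total: 2 matched + 4 padded = 6 rows.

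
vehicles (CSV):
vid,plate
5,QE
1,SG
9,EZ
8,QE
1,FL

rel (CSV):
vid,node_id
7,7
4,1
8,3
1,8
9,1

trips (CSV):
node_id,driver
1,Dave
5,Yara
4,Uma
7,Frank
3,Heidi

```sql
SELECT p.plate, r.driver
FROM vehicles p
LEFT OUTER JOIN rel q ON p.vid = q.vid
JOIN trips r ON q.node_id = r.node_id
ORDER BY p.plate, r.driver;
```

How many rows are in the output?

Step 1 — p LEFT JOIN q on vid → 5 row(s).
Then INNER JOIN `trips r` on node_id: keep only rows whose q.node_id appears in r.
Result: 2 row(s).

2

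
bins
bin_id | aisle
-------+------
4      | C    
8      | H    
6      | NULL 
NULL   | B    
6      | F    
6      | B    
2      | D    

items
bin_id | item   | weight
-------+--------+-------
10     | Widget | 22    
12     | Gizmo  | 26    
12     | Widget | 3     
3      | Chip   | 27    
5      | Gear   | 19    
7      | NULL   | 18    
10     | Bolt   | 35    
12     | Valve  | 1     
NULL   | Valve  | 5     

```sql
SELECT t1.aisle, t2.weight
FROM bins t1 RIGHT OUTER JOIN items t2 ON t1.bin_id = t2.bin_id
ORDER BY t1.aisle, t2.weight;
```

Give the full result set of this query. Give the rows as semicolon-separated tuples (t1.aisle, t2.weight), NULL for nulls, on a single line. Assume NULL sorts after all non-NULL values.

(NULL, 1); (NULL, 3); (NULL, 5); (NULL, 18); (NULL, 19); (NULL, 22); (NULL, 26); (NULL, 27); (NULL, 35)

RIGHT JOIN keeps every row from `items`; unmatched rows get NULL for `bins`'s columns.
Matching on t1.bin_id = t2.bin_id. A NULL in a compared column never satisfies the condition.
- t1 (bin_id=4) has no partner in t2.
- t1 (bin_id=8) has no partner in t2.
- t1 (bin_id=6) has no partner in t2.
- t1 (bin_id=NULL) has no partner in t2.
- t1 (bin_id=6) has no partner in t2.
- t1 (bin_id=6) has no partner in t2.
- t1 (bin_id=2) has no partner in t2.
- plus 9 unmatched t2 row(s), each kept with NULL t1 columns.
After projecting and ordering:
t1.aisle | t2.weight
NULL | 1
NULL | 3
NULL | 5
NULL | 18
NULL | 19
NULL | 22
NULL | 26
NULL | 27
NULL | 35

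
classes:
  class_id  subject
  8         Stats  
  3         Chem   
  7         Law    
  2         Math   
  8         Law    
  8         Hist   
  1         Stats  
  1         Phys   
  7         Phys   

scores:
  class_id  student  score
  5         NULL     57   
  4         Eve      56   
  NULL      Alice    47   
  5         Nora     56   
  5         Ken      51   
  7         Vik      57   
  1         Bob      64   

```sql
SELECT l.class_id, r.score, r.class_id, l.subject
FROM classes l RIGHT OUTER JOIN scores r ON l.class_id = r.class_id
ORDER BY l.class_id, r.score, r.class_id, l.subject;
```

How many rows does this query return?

9

RIGHT JOIN keeps every row from `scores`; unmatched rows get NULL for `classes`'s columns.
Matching on l.class_id = r.class_id. A NULL in a compared column never satisfies the condition.
Matched pairs: 4; unmatched r rows kept: 5.
Total: 4 matched + 5 padded = 9 rows.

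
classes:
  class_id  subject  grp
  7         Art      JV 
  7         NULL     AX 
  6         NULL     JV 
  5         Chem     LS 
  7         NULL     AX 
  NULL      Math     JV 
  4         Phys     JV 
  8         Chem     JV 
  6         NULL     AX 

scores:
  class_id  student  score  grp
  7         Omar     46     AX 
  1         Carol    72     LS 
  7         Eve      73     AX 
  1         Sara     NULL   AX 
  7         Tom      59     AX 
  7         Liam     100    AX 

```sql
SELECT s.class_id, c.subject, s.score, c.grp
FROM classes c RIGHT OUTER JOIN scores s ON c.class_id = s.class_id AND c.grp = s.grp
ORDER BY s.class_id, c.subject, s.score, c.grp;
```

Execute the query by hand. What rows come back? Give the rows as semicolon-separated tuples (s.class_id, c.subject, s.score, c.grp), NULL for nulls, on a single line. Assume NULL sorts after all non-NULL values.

(1, NULL, 72, NULL); (1, NULL, NULL, NULL); (7, NULL, 46, AX); (7, NULL, 46, AX); (7, NULL, 59, AX); (7, NULL, 59, AX); (7, NULL, 73, AX); (7, NULL, 73, AX); (7, NULL, 100, AX); (7, NULL, 100, AX)

RIGHT JOIN keeps every row from `scores`; unmatched rows get NULL for `classes`'s columns.
Matching on c.class_id = s.class_id AND c.grp = s.grp. A NULL in a compared column never satisfies the condition.
- c[0] class_id=7, grp=JV → no match.
- c[1] class_id=7, grp=AX → 4 match(es) in s → 4 row(s).
- c[2] class_id=6, grp=JV → no match.
- c[3] class_id=5, grp=LS → no match.
- c[4] class_id=7, grp=AX → 4 match(es) in s → 4 row(s).
- c[5] class_id=NULL, grp=JV → no match.
- c[6] class_id=4, grp=JV → no match.
- c[7] class_id=8, grp=JV → no match.
- c[8] class_id=6, grp=AX → no match.
- plus 2 unmatched s row(s), each kept with NULL c columns.
After projecting and ordering:
s.class_id | c.subject | s.score | c.grp
1 | NULL | 72 | NULL
1 | NULL | NULL | NULL
7 | NULL | 46 | AX
7 | NULL | 46 | AX
7 | NULL | 59 | AX
7 | NULL | 59 | AX
7 | NULL | 73 | AX
7 | NULL | 73 | AX
7 | NULL | 100 | AX
7 | NULL | 100 | AX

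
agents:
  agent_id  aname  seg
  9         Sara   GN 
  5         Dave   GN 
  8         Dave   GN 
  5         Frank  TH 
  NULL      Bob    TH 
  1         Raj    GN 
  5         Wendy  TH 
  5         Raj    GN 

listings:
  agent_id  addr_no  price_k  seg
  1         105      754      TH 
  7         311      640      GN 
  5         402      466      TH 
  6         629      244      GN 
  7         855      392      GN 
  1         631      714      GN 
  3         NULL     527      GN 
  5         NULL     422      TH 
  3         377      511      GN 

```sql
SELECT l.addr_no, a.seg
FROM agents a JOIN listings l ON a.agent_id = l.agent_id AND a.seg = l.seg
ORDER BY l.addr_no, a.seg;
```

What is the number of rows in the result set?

5

INNER JOIN keeps only pairs where the ON condition holds.
Matching on a.agent_id = l.agent_id AND a.seg = l.seg. A NULL in a compared column never satisfies the condition.
- agent_id=9, seg=GN: no matching l row, dropped.
- agent_id=5, seg=GN: no matching l row, dropped.
- agent_id=8, seg=GN: no matching l row, dropped.
- agent_id=5, seg=TH: 2 matching l row(s), so 2 row(s) emitted.
- agent_id=NULL, seg=TH: no matching l row, dropped.
- agent_id=1, seg=GN: 1 matching l row(s), so 1 row(s) emitted.
- agent_id=5, seg=TH: 2 matching l row(s), so 2 row(s) emitted.
- agent_id=5, seg=GN: no matching l row, dropped.
Total: 5 rows.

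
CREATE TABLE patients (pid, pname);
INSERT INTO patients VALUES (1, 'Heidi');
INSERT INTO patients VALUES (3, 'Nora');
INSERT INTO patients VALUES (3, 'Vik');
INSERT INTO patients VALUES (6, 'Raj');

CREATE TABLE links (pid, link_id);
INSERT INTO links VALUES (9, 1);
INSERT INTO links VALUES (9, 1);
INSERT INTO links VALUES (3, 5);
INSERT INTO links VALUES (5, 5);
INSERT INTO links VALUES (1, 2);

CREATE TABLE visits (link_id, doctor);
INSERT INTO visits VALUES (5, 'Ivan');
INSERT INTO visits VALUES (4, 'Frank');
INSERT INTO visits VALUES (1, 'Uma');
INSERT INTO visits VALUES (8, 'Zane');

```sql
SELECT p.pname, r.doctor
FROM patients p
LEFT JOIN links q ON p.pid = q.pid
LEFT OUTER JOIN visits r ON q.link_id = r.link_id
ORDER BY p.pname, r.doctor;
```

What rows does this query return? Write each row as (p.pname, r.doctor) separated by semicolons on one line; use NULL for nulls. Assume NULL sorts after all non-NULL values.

(Heidi, NULL); (Nora, Ivan); (Raj, NULL); (Vik, Ivan)

Evaluate left to right. First `patients p LEFT JOIN links q` on pid: 4 row(s).
Then LEFT JOIN `visits r` on link_id: each of those 4 rows is kept; rows whose q.link_id has no match in r get NULL for r's columns.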